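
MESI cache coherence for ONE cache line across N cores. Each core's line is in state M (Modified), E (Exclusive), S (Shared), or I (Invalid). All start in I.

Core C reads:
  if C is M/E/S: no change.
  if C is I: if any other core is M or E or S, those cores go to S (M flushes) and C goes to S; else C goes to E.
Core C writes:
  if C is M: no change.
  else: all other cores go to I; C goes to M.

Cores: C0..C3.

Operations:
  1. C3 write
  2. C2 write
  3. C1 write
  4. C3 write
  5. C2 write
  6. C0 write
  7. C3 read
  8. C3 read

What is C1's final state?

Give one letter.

Op 1: C3 write [C3 write: invalidate none -> C3=M] -> [I,I,I,M]
Op 2: C2 write [C2 write: invalidate ['C3=M'] -> C2=M] -> [I,I,M,I]
Op 3: C1 write [C1 write: invalidate ['C2=M'] -> C1=M] -> [I,M,I,I]
Op 4: C3 write [C3 write: invalidate ['C1=M'] -> C3=M] -> [I,I,I,M]
Op 5: C2 write [C2 write: invalidate ['C3=M'] -> C2=M] -> [I,I,M,I]
Op 6: C0 write [C0 write: invalidate ['C2=M'] -> C0=M] -> [M,I,I,I]
Op 7: C3 read [C3 read from I: others=['C0=M'] -> C3=S, others downsized to S] -> [S,I,I,S]
Op 8: C3 read [C3 read: already in S, no change] -> [S,I,I,S]

Answer: I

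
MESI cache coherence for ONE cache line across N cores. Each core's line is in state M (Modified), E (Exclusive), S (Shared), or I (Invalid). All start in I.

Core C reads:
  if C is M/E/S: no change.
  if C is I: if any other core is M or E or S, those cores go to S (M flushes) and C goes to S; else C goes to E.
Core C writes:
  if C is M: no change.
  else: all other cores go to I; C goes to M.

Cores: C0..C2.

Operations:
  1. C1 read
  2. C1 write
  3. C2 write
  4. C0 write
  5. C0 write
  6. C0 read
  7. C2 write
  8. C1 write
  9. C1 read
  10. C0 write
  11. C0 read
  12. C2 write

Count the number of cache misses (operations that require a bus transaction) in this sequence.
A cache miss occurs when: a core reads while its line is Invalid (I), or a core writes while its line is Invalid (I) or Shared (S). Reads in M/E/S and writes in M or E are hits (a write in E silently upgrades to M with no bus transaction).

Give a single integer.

Answer: 7

Derivation:
Op 1: C1 read [C1 read from I: no other sharers -> C1=E (exclusive)] -> [I,E,I] [MISS #1: read from I]
Op 2: C1 write [C1 write: invalidate none -> C1=M] -> [I,M,I] [hit: write from E is a silent E->M upgrade, no bus transaction]
Op 3: C2 write [C2 write: invalidate ['C1=M'] -> C2=M] -> [I,I,M] [MISS #2: write from I]
Op 4: C0 write [C0 write: invalidate ['C2=M'] -> C0=M] -> [M,I,I] [MISS #3: write from I]
Op 5: C0 write [C0 write: already M (modified), no change] -> [M,I,I] [hit: write from M]
Op 6: C0 read [C0 read: already in M, no change] -> [M,I,I] [hit: read from M]
Op 7: C2 write [C2 write: invalidate ['C0=M'] -> C2=M] -> [I,I,M] [MISS #4: write from I]
Op 8: C1 write [C1 write: invalidate ['C2=M'] -> C1=M] -> [I,M,I] [MISS #5: write from I]
Op 9: C1 read [C1 read: already in M, no change] -> [I,M,I] [hit: read from M]
Op 10: C0 write [C0 write: invalidate ['C1=M'] -> C0=M] -> [M,I,I] [MISS #6: write from I]
Op 11: C0 read [C0 read: already in M, no change] -> [M,I,I] [hit: read from M]
Op 12: C2 write [C2 write: invalidate ['C0=M'] -> C2=M] -> [I,I,M] [MISS #7: write from I]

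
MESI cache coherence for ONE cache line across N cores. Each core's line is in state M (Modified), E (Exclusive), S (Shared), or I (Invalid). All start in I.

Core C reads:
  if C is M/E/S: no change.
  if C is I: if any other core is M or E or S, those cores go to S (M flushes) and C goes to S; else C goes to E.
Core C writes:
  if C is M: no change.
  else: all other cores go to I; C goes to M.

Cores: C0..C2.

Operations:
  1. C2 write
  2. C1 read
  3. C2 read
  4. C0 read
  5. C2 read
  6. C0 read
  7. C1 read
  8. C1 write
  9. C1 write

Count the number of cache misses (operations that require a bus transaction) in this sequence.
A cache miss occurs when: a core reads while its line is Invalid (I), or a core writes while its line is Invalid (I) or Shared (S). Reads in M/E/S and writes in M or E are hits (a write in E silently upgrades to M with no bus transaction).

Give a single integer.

Op 1: C2 write [C2 write: invalidate none -> C2=M] -> [I,I,M] [MISS #1: write from I]
Op 2: C1 read [C1 read from I: others=['C2=M'] -> C1=S, others downsized to S] -> [I,S,S] [MISS #2: read from I]
Op 3: C2 read [C2 read: already in S, no change] -> [I,S,S] [hit: read from S]
Op 4: C0 read [C0 read from I: others=['C1=S', 'C2=S'] -> C0=S, others downsized to S] -> [S,S,S] [MISS #3: read from I]
Op 5: C2 read [C2 read: already in S, no change] -> [S,S,S] [hit: read from S]
Op 6: C0 read [C0 read: already in S, no change] -> [S,S,S] [hit: read from S]
Op 7: C1 read [C1 read: already in S, no change] -> [S,S,S] [hit: read from S]
Op 8: C1 write [C1 write: invalidate ['C0=S', 'C2=S'] -> C1=M] -> [I,M,I] [MISS #4: write from S]
Op 9: C1 write [C1 write: already M (modified), no change] -> [I,M,I] [hit: write from M]

Answer: 4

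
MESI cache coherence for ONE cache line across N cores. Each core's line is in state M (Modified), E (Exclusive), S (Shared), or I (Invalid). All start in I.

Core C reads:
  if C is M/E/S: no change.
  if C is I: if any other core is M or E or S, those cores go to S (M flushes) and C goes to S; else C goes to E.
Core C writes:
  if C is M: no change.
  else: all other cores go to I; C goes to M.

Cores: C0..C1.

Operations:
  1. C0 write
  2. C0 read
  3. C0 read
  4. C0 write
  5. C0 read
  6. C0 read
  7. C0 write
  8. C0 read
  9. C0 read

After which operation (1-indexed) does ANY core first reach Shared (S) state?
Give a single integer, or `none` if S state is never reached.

Answer: none

Derivation:
Op 1: C0 write [C0 write: invalidate none -> C0=M] -> [M,I]
Op 2: C0 read [C0 read: already in M, no change] -> [M,I]
Op 3: C0 read [C0 read: already in M, no change] -> [M,I]
Op 4: C0 write [C0 write: already M (modified), no change] -> [M,I]
Op 5: C0 read [C0 read: already in M, no change] -> [M,I]
Op 6: C0 read [C0 read: already in M, no change] -> [M,I]
Op 7: C0 write [C0 write: already M (modified), no change] -> [M,I]
Op 8: C0 read [C0 read: already in M, no change] -> [M,I]
Op 9: C0 read [C0 read: already in M, no change] -> [M,I]
S state never reached in this sequence.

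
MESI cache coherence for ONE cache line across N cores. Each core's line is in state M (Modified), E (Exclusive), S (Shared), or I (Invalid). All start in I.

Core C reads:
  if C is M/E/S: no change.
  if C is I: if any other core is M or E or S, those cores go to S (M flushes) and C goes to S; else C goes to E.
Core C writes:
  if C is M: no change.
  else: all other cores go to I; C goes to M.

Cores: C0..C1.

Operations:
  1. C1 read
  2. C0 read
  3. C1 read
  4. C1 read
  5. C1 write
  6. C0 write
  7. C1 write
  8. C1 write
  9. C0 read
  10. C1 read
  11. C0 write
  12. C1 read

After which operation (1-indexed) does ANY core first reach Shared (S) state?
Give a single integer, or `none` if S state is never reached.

Answer: 2

Derivation:
Op 1: C1 read [C1 read from I: no other sharers -> C1=E (exclusive)] -> [I,E]
Op 2: C0 read [C0 read from I: others=['C1=E'] -> C0=S, others downsized to S] -> [S,S]
  -> First S state at op 2; remaining ops need not be traced.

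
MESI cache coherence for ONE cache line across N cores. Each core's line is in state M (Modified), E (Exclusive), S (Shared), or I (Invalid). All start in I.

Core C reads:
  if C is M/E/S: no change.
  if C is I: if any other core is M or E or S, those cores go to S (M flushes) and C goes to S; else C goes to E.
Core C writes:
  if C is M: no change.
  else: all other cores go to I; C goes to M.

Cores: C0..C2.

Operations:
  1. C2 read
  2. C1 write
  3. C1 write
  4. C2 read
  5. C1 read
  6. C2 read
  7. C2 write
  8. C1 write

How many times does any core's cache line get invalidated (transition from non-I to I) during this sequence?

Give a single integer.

Op 1: C2 read [C2 read from I: no other sharers -> C2=E (exclusive)] -> [I,I,E] (invalidations this op: 0; running total: 0)
Op 2: C1 write [C1 write: invalidate ['C2=E'] -> C1=M] -> [I,M,I] (invalidations this op: 1; running total: 1)
Op 3: C1 write [C1 write: already M (modified), no change] -> [I,M,I] (invalidations this op: 0; running total: 1)
Op 4: C2 read [C2 read from I: others=['C1=M'] -> C2=S, others downsized to S] -> [I,S,S] (invalidations this op: 0; running total: 1)
Op 5: C1 read [C1 read: already in S, no change] -> [I,S,S] (invalidations this op: 0; running total: 1)
Op 6: C2 read [C2 read: already in S, no change] -> [I,S,S] (invalidations this op: 0; running total: 1)
Op 7: C2 write [C2 write: invalidate ['C1=S'] -> C2=M] -> [I,I,M] (invalidations this op: 1; running total: 2)
Op 8: C1 write [C1 write: invalidate ['C2=M'] -> C1=M] -> [I,M,I] (invalidations this op: 1; running total: 3)

Answer: 3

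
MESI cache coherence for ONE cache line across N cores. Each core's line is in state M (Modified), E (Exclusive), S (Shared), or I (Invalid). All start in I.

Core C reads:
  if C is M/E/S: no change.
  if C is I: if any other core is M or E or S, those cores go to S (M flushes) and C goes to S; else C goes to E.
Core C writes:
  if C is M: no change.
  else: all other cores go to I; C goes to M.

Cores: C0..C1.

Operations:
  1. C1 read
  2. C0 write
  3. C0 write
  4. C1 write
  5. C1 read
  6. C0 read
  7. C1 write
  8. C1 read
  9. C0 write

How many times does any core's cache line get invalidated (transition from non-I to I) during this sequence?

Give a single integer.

Op 1: C1 read [C1 read from I: no other sharers -> C1=E (exclusive)] -> [I,E] (invalidations this op: 0; running total: 0)
Op 2: C0 write [C0 write: invalidate ['C1=E'] -> C0=M] -> [M,I] (invalidations this op: 1; running total: 1)
Op 3: C0 write [C0 write: already M (modified), no change] -> [M,I] (invalidations this op: 0; running total: 1)
Op 4: C1 write [C1 write: invalidate ['C0=M'] -> C1=M] -> [I,M] (invalidations this op: 1; running total: 2)
Op 5: C1 read [C1 read: already in M, no change] -> [I,M] (invalidations this op: 0; running total: 2)
Op 6: C0 read [C0 read from I: others=['C1=M'] -> C0=S, others downsized to S] -> [S,S] (invalidations this op: 0; running total: 2)
Op 7: C1 write [C1 write: invalidate ['C0=S'] -> C1=M] -> [I,M] (invalidations this op: 1; running total: 3)
Op 8: C1 read [C1 read: already in M, no change] -> [I,M] (invalidations this op: 0; running total: 3)
Op 9: C0 write [C0 write: invalidate ['C1=M'] -> C0=M] -> [M,I] (invalidations this op: 1; running total: 4)

Answer: 4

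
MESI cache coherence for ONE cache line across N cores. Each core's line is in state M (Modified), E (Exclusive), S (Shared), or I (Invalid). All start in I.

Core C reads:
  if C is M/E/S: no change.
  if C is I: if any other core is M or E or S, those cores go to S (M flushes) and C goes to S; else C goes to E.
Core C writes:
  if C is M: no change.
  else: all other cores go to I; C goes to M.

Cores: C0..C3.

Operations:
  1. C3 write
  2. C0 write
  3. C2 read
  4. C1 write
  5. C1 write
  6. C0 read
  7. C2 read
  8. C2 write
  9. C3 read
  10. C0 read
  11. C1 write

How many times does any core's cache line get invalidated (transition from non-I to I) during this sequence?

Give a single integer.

Op 1: C3 write [C3 write: invalidate none -> C3=M] -> [I,I,I,M] (invalidations this op: 0; running total: 0)
Op 2: C0 write [C0 write: invalidate ['C3=M'] -> C0=M] -> [M,I,I,I] (invalidations this op: 1; running total: 1)
Op 3: C2 read [C2 read from I: others=['C0=M'] -> C2=S, others downsized to S] -> [S,I,S,I] (invalidations this op: 0; running total: 1)
Op 4: C1 write [C1 write: invalidate ['C0=S', 'C2=S'] -> C1=M] -> [I,M,I,I] (invalidations this op: 2; running total: 3)
Op 5: C1 write [C1 write: already M (modified), no change] -> [I,M,I,I] (invalidations this op: 0; running total: 3)
Op 6: C0 read [C0 read from I: others=['C1=M'] -> C0=S, others downsized to S] -> [S,S,I,I] (invalidations this op: 0; running total: 3)
Op 7: C2 read [C2 read from I: others=['C0=S', 'C1=S'] -> C2=S, others downsized to S] -> [S,S,S,I] (invalidations this op: 0; running total: 3)
Op 8: C2 write [C2 write: invalidate ['C0=S', 'C1=S'] -> C2=M] -> [I,I,M,I] (invalidations this op: 2; running total: 5)
Op 9: C3 read [C3 read from I: others=['C2=M'] -> C3=S, others downsized to S] -> [I,I,S,S] (invalidations this op: 0; running total: 5)
Op 10: C0 read [C0 read from I: others=['C2=S', 'C3=S'] -> C0=S, others downsized to S] -> [S,I,S,S] (invalidations this op: 0; running total: 5)
Op 11: C1 write [C1 write: invalidate ['C0=S', 'C2=S', 'C3=S'] -> C1=M] -> [I,M,I,I] (invalidations this op: 3; running total: 8)

Answer: 8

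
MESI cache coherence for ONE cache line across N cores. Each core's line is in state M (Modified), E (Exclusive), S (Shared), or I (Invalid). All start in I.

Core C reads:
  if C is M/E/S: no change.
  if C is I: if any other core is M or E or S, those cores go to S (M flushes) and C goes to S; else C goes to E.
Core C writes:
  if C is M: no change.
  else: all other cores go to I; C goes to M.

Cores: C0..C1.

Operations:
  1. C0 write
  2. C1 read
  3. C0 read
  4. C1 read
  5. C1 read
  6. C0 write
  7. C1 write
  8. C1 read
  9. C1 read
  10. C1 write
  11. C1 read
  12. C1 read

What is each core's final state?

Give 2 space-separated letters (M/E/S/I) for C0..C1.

Op 1: C0 write [C0 write: invalidate none -> C0=M] -> [M,I]
Op 2: C1 read [C1 read from I: others=['C0=M'] -> C1=S, others downsized to S] -> [S,S]
Op 3: C0 read [C0 read: already in S, no change] -> [S,S]
Op 4: C1 read [C1 read: already in S, no change] -> [S,S]
Op 5: C1 read [C1 read: already in S, no change] -> [S,S]
Op 6: C0 write [C0 write: invalidate ['C1=S'] -> C0=M] -> [M,I]
Op 7: C1 write [C1 write: invalidate ['C0=M'] -> C1=M] -> [I,M]
Op 8: C1 read [C1 read: already in M, no change] -> [I,M]
Op 9: C1 read [C1 read: already in M, no change] -> [I,M]
Op 10: C1 write [C1 write: already M (modified), no change] -> [I,M]
Op 11: C1 read [C1 read: already in M, no change] -> [I,M]
Op 12: C1 read [C1 read: already in M, no change] -> [I,M]

Answer: I M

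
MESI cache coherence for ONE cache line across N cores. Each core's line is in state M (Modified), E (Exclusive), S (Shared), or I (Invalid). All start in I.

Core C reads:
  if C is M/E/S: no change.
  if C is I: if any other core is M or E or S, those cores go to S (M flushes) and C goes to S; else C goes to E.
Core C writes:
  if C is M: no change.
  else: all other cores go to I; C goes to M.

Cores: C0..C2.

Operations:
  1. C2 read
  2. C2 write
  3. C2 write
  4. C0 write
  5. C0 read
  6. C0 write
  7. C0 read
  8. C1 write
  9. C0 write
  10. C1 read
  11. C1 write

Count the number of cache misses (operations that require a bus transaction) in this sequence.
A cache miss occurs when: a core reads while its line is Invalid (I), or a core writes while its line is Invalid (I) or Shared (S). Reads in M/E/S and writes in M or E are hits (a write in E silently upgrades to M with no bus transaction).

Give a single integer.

Answer: 6

Derivation:
Op 1: C2 read [C2 read from I: no other sharers -> C2=E (exclusive)] -> [I,I,E] [MISS #1: read from I]
Op 2: C2 write [C2 write: invalidate none -> C2=M] -> [I,I,M] [hit: write from E is a silent E->M upgrade, no bus transaction]
Op 3: C2 write [C2 write: already M (modified), no change] -> [I,I,M] [hit: write from M]
Op 4: C0 write [C0 write: invalidate ['C2=M'] -> C0=M] -> [M,I,I] [MISS #2: write from I]
Op 5: C0 read [C0 read: already in M, no change] -> [M,I,I] [hit: read from M]
Op 6: C0 write [C0 write: already M (modified), no change] -> [M,I,I] [hit: write from M]
Op 7: C0 read [C0 read: already in M, no change] -> [M,I,I] [hit: read from M]
Op 8: C1 write [C1 write: invalidate ['C0=M'] -> C1=M] -> [I,M,I] [MISS #3: write from I]
Op 9: C0 write [C0 write: invalidate ['C1=M'] -> C0=M] -> [M,I,I] [MISS #4: write from I]
Op 10: C1 read [C1 read from I: others=['C0=M'] -> C1=S, others downsized to S] -> [S,S,I] [MISS #5: read from I]
Op 11: C1 write [C1 write: invalidate ['C0=S'] -> C1=M] -> [I,M,I] [MISS #6: write from S]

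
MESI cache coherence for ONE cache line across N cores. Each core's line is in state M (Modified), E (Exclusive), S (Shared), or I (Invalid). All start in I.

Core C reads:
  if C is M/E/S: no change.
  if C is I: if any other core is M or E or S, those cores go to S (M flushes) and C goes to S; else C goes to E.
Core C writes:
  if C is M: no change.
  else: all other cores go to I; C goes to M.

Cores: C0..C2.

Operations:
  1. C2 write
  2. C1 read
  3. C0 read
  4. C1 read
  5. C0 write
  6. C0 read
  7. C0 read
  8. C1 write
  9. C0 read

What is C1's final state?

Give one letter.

Op 1: C2 write [C2 write: invalidate none -> C2=M] -> [I,I,M]
Op 2: C1 read [C1 read from I: others=['C2=M'] -> C1=S, others downsized to S] -> [I,S,S]
Op 3: C0 read [C0 read from I: others=['C1=S', 'C2=S'] -> C0=S, others downsized to S] -> [S,S,S]
Op 4: C1 read [C1 read: already in S, no change] -> [S,S,S]
Op 5: C0 write [C0 write: invalidate ['C1=S', 'C2=S'] -> C0=M] -> [M,I,I]
Op 6: C0 read [C0 read: already in M, no change] -> [M,I,I]
Op 7: C0 read [C0 read: already in M, no change] -> [M,I,I]
Op 8: C1 write [C1 write: invalidate ['C0=M'] -> C1=M] -> [I,M,I]
Op 9: C0 read [C0 read from I: others=['C1=M'] -> C0=S, others downsized to S] -> [S,S,I]

Answer: S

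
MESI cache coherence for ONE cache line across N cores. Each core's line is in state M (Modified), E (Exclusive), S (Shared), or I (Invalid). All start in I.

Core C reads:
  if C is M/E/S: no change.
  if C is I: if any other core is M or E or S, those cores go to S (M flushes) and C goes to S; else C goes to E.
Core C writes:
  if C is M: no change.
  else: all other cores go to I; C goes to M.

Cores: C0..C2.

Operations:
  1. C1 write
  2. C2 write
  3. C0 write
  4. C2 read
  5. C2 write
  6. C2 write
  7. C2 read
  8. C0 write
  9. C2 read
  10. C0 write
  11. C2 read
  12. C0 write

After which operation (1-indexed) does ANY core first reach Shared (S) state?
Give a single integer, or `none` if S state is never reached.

Answer: 4

Derivation:
Op 1: C1 write [C1 write: invalidate none -> C1=M] -> [I,M,I]
Op 2: C2 write [C2 write: invalidate ['C1=M'] -> C2=M] -> [I,I,M]
Op 3: C0 write [C0 write: invalidate ['C2=M'] -> C0=M] -> [M,I,I]
Op 4: C2 read [C2 read from I: others=['C0=M'] -> C2=S, others downsized to S] -> [S,I,S]
  -> First S state at op 4; remaining ops need not be traced.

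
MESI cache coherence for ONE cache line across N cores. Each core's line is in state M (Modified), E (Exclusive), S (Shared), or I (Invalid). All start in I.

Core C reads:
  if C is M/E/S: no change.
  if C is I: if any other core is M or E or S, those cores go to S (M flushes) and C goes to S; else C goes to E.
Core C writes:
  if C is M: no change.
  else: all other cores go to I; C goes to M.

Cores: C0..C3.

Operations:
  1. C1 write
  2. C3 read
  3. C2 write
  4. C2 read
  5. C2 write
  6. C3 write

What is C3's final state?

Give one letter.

Op 1: C1 write [C1 write: invalidate none -> C1=M] -> [I,M,I,I]
Op 2: C3 read [C3 read from I: others=['C1=M'] -> C3=S, others downsized to S] -> [I,S,I,S]
Op 3: C2 write [C2 write: invalidate ['C1=S', 'C3=S'] -> C2=M] -> [I,I,M,I]
Op 4: C2 read [C2 read: already in M, no change] -> [I,I,M,I]
Op 5: C2 write [C2 write: already M (modified), no change] -> [I,I,M,I]
Op 6: C3 write [C3 write: invalidate ['C2=M'] -> C3=M] -> [I,I,I,M]

Answer: M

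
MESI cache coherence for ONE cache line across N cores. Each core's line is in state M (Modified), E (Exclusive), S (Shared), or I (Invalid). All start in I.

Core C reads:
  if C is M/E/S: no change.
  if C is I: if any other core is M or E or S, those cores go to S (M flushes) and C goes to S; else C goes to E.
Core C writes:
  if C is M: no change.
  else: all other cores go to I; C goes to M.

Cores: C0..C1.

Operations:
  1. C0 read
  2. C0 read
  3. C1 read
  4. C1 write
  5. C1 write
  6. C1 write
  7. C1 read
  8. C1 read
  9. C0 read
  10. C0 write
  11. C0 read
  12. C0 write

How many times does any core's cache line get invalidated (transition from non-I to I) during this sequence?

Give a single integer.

Op 1: C0 read [C0 read from I: no other sharers -> C0=E (exclusive)] -> [E,I] (invalidations this op: 0; running total: 0)
Op 2: C0 read [C0 read: already in E, no change] -> [E,I] (invalidations this op: 0; running total: 0)
Op 3: C1 read [C1 read from I: others=['C0=E'] -> C1=S, others downsized to S] -> [S,S] (invalidations this op: 0; running total: 0)
Op 4: C1 write [C1 write: invalidate ['C0=S'] -> C1=M] -> [I,M] (invalidations this op: 1; running total: 1)
Op 5: C1 write [C1 write: already M (modified), no change] -> [I,M] (invalidations this op: 0; running total: 1)
Op 6: C1 write [C1 write: already M (modified), no change] -> [I,M] (invalidations this op: 0; running total: 1)
Op 7: C1 read [C1 read: already in M, no change] -> [I,M] (invalidations this op: 0; running total: 1)
Op 8: C1 read [C1 read: already in M, no change] -> [I,M] (invalidations this op: 0; running total: 1)
Op 9: C0 read [C0 read from I: others=['C1=M'] -> C0=S, others downsized to S] -> [S,S] (invalidations this op: 0; running total: 1)
Op 10: C0 write [C0 write: invalidate ['C1=S'] -> C0=M] -> [M,I] (invalidations this op: 1; running total: 2)
Op 11: C0 read [C0 read: already in M, no change] -> [M,I] (invalidations this op: 0; running total: 2)
Op 12: C0 write [C0 write: already M (modified), no change] -> [M,I] (invalidations this op: 0; running total: 2)

Answer: 2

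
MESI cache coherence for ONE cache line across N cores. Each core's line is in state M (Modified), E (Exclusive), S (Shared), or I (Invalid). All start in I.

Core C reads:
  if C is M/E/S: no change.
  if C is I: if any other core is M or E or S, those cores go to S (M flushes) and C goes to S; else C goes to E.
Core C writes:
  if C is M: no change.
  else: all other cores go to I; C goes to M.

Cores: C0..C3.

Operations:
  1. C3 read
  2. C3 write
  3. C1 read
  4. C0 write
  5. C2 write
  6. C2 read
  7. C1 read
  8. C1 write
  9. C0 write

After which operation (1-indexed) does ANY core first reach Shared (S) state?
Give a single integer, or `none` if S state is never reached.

Op 1: C3 read [C3 read from I: no other sharers -> C3=E (exclusive)] -> [I,I,I,E]
Op 2: C3 write [C3 write: invalidate none -> C3=M] -> [I,I,I,M]
Op 3: C1 read [C1 read from I: others=['C3=M'] -> C1=S, others downsized to S] -> [I,S,I,S]
  -> First S state at op 3; remaining ops need not be traced.

Answer: 3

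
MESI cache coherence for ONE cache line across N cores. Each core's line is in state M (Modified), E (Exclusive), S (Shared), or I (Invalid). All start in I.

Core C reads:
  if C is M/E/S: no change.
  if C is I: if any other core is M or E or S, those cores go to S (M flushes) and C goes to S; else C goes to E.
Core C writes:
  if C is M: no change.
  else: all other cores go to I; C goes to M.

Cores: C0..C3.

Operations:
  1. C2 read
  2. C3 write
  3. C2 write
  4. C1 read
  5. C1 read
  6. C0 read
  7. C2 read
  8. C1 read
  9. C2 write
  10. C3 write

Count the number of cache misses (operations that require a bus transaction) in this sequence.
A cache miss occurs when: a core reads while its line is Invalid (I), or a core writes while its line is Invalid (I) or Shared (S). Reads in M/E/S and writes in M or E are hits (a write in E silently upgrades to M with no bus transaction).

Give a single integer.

Answer: 7

Derivation:
Op 1: C2 read [C2 read from I: no other sharers -> C2=E (exclusive)] -> [I,I,E,I] [MISS #1: read from I]
Op 2: C3 write [C3 write: invalidate ['C2=E'] -> C3=M] -> [I,I,I,M] [MISS #2: write from I]
Op 3: C2 write [C2 write: invalidate ['C3=M'] -> C2=M] -> [I,I,M,I] [MISS #3: write from I]
Op 4: C1 read [C1 read from I: others=['C2=M'] -> C1=S, others downsized to S] -> [I,S,S,I] [MISS #4: read from I]
Op 5: C1 read [C1 read: already in S, no change] -> [I,S,S,I] [hit: read from S]
Op 6: C0 read [C0 read from I: others=['C1=S', 'C2=S'] -> C0=S, others downsized to S] -> [S,S,S,I] [MISS #5: read from I]
Op 7: C2 read [C2 read: already in S, no change] -> [S,S,S,I] [hit: read from S]
Op 8: C1 read [C1 read: already in S, no change] -> [S,S,S,I] [hit: read from S]
Op 9: C2 write [C2 write: invalidate ['C0=S', 'C1=S'] -> C2=M] -> [I,I,M,I] [MISS #6: write from S]
Op 10: C3 write [C3 write: invalidate ['C2=M'] -> C3=M] -> [I,I,I,M] [MISS #7: write from I]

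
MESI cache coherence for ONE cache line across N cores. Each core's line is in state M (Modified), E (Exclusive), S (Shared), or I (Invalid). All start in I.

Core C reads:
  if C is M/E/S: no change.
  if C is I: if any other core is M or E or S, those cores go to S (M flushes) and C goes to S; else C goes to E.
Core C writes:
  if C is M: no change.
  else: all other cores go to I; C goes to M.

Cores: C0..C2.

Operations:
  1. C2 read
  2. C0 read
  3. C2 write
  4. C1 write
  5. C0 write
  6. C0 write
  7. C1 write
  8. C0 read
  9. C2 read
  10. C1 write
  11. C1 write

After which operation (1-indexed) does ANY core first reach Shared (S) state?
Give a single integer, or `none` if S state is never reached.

Answer: 2

Derivation:
Op 1: C2 read [C2 read from I: no other sharers -> C2=E (exclusive)] -> [I,I,E]
Op 2: C0 read [C0 read from I: others=['C2=E'] -> C0=S, others downsized to S] -> [S,I,S]
  -> First S state at op 2; remaining ops need not be traced.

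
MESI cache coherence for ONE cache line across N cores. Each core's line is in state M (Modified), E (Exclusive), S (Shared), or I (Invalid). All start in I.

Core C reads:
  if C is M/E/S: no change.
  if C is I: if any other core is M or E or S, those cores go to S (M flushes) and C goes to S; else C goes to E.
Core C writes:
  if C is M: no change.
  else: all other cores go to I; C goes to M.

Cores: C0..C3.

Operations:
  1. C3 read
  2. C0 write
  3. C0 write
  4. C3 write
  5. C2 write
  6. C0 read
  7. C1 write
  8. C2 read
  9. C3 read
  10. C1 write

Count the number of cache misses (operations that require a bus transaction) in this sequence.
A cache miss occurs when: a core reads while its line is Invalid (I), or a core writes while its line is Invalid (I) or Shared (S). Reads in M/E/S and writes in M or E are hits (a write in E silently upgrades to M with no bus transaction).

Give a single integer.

Op 1: C3 read [C3 read from I: no other sharers -> C3=E (exclusive)] -> [I,I,I,E] [MISS #1: read from I]
Op 2: C0 write [C0 write: invalidate ['C3=E'] -> C0=M] -> [M,I,I,I] [MISS #2: write from I]
Op 3: C0 write [C0 write: already M (modified), no change] -> [M,I,I,I] [hit: write from M]
Op 4: C3 write [C3 write: invalidate ['C0=M'] -> C3=M] -> [I,I,I,M] [MISS #3: write from I]
Op 5: C2 write [C2 write: invalidate ['C3=M'] -> C2=M] -> [I,I,M,I] [MISS #4: write from I]
Op 6: C0 read [C0 read from I: others=['C2=M'] -> C0=S, others downsized to S] -> [S,I,S,I] [MISS #5: read from I]
Op 7: C1 write [C1 write: invalidate ['C0=S', 'C2=S'] -> C1=M] -> [I,M,I,I] [MISS #6: write from I]
Op 8: C2 read [C2 read from I: others=['C1=M'] -> C2=S, others downsized to S] -> [I,S,S,I] [MISS #7: read from I]
Op 9: C3 read [C3 read from I: others=['C1=S', 'C2=S'] -> C3=S, others downsized to S] -> [I,S,S,S] [MISS #8: read from I]
Op 10: C1 write [C1 write: invalidate ['C2=S', 'C3=S'] -> C1=M] -> [I,M,I,I] [MISS #9: write from S]

Answer: 9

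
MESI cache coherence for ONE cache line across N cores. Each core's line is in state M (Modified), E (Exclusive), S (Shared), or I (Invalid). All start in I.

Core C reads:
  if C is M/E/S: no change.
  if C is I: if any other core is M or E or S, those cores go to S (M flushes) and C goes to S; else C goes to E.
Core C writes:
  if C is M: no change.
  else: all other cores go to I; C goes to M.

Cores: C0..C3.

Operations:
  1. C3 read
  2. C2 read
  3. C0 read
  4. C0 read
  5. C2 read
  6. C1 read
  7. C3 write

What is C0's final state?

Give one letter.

Op 1: C3 read [C3 read from I: no other sharers -> C3=E (exclusive)] -> [I,I,I,E]
Op 2: C2 read [C2 read from I: others=['C3=E'] -> C2=S, others downsized to S] -> [I,I,S,S]
Op 3: C0 read [C0 read from I: others=['C2=S', 'C3=S'] -> C0=S, others downsized to S] -> [S,I,S,S]
Op 4: C0 read [C0 read: already in S, no change] -> [S,I,S,S]
Op 5: C2 read [C2 read: already in S, no change] -> [S,I,S,S]
Op 6: C1 read [C1 read from I: others=['C0=S', 'C2=S', 'C3=S'] -> C1=S, others downsized to S] -> [S,S,S,S]
Op 7: C3 write [C3 write: invalidate ['C0=S', 'C1=S', 'C2=S'] -> C3=M] -> [I,I,I,M]

Answer: I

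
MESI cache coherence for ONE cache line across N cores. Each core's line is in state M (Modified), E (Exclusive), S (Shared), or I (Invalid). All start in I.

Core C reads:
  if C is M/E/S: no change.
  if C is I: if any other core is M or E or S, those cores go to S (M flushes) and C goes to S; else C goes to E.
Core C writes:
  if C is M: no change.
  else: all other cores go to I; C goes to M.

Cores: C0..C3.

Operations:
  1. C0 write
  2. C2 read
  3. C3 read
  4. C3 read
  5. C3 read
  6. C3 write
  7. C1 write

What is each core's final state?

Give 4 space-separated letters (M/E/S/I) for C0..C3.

Op 1: C0 write [C0 write: invalidate none -> C0=M] -> [M,I,I,I]
Op 2: C2 read [C2 read from I: others=['C0=M'] -> C2=S, others downsized to S] -> [S,I,S,I]
Op 3: C3 read [C3 read from I: others=['C0=S', 'C2=S'] -> C3=S, others downsized to S] -> [S,I,S,S]
Op 4: C3 read [C3 read: already in S, no change] -> [S,I,S,S]
Op 5: C3 read [C3 read: already in S, no change] -> [S,I,S,S]
Op 6: C3 write [C3 write: invalidate ['C0=S', 'C2=S'] -> C3=M] -> [I,I,I,M]
Op 7: C1 write [C1 write: invalidate ['C3=M'] -> C1=M] -> [I,M,I,I]

Answer: I M I I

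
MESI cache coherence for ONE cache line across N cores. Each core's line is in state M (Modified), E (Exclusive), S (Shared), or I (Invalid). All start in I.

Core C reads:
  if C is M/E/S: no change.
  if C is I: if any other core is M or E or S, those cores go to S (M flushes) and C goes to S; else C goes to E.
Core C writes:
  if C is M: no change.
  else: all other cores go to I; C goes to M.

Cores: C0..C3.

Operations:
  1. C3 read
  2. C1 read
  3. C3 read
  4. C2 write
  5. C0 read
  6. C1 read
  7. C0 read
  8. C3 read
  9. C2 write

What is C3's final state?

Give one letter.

Op 1: C3 read [C3 read from I: no other sharers -> C3=E (exclusive)] -> [I,I,I,E]
Op 2: C1 read [C1 read from I: others=['C3=E'] -> C1=S, others downsized to S] -> [I,S,I,S]
Op 3: C3 read [C3 read: already in S, no change] -> [I,S,I,S]
Op 4: C2 write [C2 write: invalidate ['C1=S', 'C3=S'] -> C2=M] -> [I,I,M,I]
Op 5: C0 read [C0 read from I: others=['C2=M'] -> C0=S, others downsized to S] -> [S,I,S,I]
Op 6: C1 read [C1 read from I: others=['C0=S', 'C2=S'] -> C1=S, others downsized to S] -> [S,S,S,I]
Op 7: C0 read [C0 read: already in S, no change] -> [S,S,S,I]
Op 8: C3 read [C3 read from I: others=['C0=S', 'C1=S', 'C2=S'] -> C3=S, others downsized to S] -> [S,S,S,S]
Op 9: C2 write [C2 write: invalidate ['C0=S', 'C1=S', 'C3=S'] -> C2=M] -> [I,I,M,I]

Answer: I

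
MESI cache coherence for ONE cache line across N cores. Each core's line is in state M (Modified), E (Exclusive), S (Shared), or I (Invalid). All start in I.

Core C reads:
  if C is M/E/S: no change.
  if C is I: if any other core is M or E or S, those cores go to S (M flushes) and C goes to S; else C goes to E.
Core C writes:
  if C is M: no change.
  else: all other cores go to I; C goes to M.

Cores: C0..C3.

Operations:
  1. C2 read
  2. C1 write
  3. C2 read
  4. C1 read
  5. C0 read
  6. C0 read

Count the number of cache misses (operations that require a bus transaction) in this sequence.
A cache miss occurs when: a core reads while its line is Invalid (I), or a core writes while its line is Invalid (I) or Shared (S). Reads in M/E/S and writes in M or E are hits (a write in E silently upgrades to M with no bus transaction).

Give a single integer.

Answer: 4

Derivation:
Op 1: C2 read [C2 read from I: no other sharers -> C2=E (exclusive)] -> [I,I,E,I] [MISS #1: read from I]
Op 2: C1 write [C1 write: invalidate ['C2=E'] -> C1=M] -> [I,M,I,I] [MISS #2: write from I]
Op 3: C2 read [C2 read from I: others=['C1=M'] -> C2=S, others downsized to S] -> [I,S,S,I] [MISS #3: read from I]
Op 4: C1 read [C1 read: already in S, no change] -> [I,S,S,I] [hit: read from S]
Op 5: C0 read [C0 read from I: others=['C1=S', 'C2=S'] -> C0=S, others downsized to S] -> [S,S,S,I] [MISS #4: read from I]
Op 6: C0 read [C0 read: already in S, no change] -> [S,S,S,I] [hit: read from S]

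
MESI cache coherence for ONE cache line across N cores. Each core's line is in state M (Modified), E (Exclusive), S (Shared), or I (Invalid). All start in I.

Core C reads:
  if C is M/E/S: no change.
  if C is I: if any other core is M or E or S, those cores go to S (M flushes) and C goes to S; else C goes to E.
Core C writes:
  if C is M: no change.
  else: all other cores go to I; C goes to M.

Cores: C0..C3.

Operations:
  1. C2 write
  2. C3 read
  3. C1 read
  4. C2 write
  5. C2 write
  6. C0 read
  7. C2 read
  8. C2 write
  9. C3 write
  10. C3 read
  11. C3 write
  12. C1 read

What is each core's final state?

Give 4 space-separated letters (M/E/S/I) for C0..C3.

Op 1: C2 write [C2 write: invalidate none -> C2=M] -> [I,I,M,I]
Op 2: C3 read [C3 read from I: others=['C2=M'] -> C3=S, others downsized to S] -> [I,I,S,S]
Op 3: C1 read [C1 read from I: others=['C2=S', 'C3=S'] -> C1=S, others downsized to S] -> [I,S,S,S]
Op 4: C2 write [C2 write: invalidate ['C1=S', 'C3=S'] -> C2=M] -> [I,I,M,I]
Op 5: C2 write [C2 write: already M (modified), no change] -> [I,I,M,I]
Op 6: C0 read [C0 read from I: others=['C2=M'] -> C0=S, others downsized to S] -> [S,I,S,I]
Op 7: C2 read [C2 read: already in S, no change] -> [S,I,S,I]
Op 8: C2 write [C2 write: invalidate ['C0=S'] -> C2=M] -> [I,I,M,I]
Op 9: C3 write [C3 write: invalidate ['C2=M'] -> C3=M] -> [I,I,I,M]
Op 10: C3 read [C3 read: already in M, no change] -> [I,I,I,M]
Op 11: C3 write [C3 write: already M (modified), no change] -> [I,I,I,M]
Op 12: C1 read [C1 read from I: others=['C3=M'] -> C1=S, others downsized to S] -> [I,S,I,S]

Answer: I S I S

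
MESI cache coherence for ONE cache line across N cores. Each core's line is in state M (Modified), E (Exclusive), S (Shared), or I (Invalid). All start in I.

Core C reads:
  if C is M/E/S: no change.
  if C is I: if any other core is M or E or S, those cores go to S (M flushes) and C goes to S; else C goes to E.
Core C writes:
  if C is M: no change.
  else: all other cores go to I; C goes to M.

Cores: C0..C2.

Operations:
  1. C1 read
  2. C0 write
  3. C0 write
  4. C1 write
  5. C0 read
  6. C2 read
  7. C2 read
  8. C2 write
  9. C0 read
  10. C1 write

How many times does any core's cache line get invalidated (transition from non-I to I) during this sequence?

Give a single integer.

Answer: 6

Derivation:
Op 1: C1 read [C1 read from I: no other sharers -> C1=E (exclusive)] -> [I,E,I] (invalidations this op: 0; running total: 0)
Op 2: C0 write [C0 write: invalidate ['C1=E'] -> C0=M] -> [M,I,I] (invalidations this op: 1; running total: 1)
Op 3: C0 write [C0 write: already M (modified), no change] -> [M,I,I] (invalidations this op: 0; running total: 1)
Op 4: C1 write [C1 write: invalidate ['C0=M'] -> C1=M] -> [I,M,I] (invalidations this op: 1; running total: 2)
Op 5: C0 read [C0 read from I: others=['C1=M'] -> C0=S, others downsized to S] -> [S,S,I] (invalidations this op: 0; running total: 2)
Op 6: C2 read [C2 read from I: others=['C0=S', 'C1=S'] -> C2=S, others downsized to S] -> [S,S,S] (invalidations this op: 0; running total: 2)
Op 7: C2 read [C2 read: already in S, no change] -> [S,S,S] (invalidations this op: 0; running total: 2)
Op 8: C2 write [C2 write: invalidate ['C0=S', 'C1=S'] -> C2=M] -> [I,I,M] (invalidations this op: 2; running total: 4)
Op 9: C0 read [C0 read from I: others=['C2=M'] -> C0=S, others downsized to S] -> [S,I,S] (invalidations this op: 0; running total: 4)
Op 10: C1 write [C1 write: invalidate ['C0=S', 'C2=S'] -> C1=M] -> [I,M,I] (invalidations this op: 2; running total: 6)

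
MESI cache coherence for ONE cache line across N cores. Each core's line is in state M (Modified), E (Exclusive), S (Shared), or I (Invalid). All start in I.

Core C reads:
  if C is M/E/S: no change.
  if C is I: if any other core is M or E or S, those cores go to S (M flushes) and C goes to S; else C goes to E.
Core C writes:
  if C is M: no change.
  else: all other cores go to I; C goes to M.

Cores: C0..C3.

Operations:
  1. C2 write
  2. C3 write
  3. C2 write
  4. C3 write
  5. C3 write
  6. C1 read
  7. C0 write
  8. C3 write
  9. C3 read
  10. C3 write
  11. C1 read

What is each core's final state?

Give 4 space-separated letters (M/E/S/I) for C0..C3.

Answer: I S I S

Derivation:
Op 1: C2 write [C2 write: invalidate none -> C2=M] -> [I,I,M,I]
Op 2: C3 write [C3 write: invalidate ['C2=M'] -> C3=M] -> [I,I,I,M]
Op 3: C2 write [C2 write: invalidate ['C3=M'] -> C2=M] -> [I,I,M,I]
Op 4: C3 write [C3 write: invalidate ['C2=M'] -> C3=M] -> [I,I,I,M]
Op 5: C3 write [C3 write: already M (modified), no change] -> [I,I,I,M]
Op 6: C1 read [C1 read from I: others=['C3=M'] -> C1=S, others downsized to S] -> [I,S,I,S]
Op 7: C0 write [C0 write: invalidate ['C1=S', 'C3=S'] -> C0=M] -> [M,I,I,I]
Op 8: C3 write [C3 write: invalidate ['C0=M'] -> C3=M] -> [I,I,I,M]
Op 9: C3 read [C3 read: already in M, no change] -> [I,I,I,M]
Op 10: C3 write [C3 write: already M (modified), no change] -> [I,I,I,M]
Op 11: C1 read [C1 read from I: others=['C3=M'] -> C1=S, others downsized to S] -> [I,S,I,S]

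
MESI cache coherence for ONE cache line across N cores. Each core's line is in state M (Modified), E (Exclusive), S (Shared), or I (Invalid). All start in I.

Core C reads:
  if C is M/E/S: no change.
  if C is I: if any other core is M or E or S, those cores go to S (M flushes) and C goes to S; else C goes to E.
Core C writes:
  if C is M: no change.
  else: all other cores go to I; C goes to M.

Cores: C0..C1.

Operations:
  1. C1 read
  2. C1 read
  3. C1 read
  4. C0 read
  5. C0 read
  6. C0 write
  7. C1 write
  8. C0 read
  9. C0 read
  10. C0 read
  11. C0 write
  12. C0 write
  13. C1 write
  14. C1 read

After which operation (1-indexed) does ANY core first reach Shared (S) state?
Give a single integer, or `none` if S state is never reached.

Answer: 4

Derivation:
Op 1: C1 read [C1 read from I: no other sharers -> C1=E (exclusive)] -> [I,E]
Op 2: C1 read [C1 read: already in E, no change] -> [I,E]
Op 3: C1 read [C1 read: already in E, no change] -> [I,E]
Op 4: C0 read [C0 read from I: others=['C1=E'] -> C0=S, others downsized to S] -> [S,S]
  -> First S state at op 4; remaining ops need not be traced.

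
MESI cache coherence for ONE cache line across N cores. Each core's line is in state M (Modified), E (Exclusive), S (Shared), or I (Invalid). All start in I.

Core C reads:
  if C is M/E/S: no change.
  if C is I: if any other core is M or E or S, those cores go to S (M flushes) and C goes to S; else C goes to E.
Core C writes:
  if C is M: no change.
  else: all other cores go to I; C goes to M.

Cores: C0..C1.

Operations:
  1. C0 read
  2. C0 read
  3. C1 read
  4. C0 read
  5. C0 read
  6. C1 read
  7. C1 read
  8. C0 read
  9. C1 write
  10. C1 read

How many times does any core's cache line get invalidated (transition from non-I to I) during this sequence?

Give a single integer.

Op 1: C0 read [C0 read from I: no other sharers -> C0=E (exclusive)] -> [E,I] (invalidations this op: 0; running total: 0)
Op 2: C0 read [C0 read: already in E, no change] -> [E,I] (invalidations this op: 0; running total: 0)
Op 3: C1 read [C1 read from I: others=['C0=E'] -> C1=S, others downsized to S] -> [S,S] (invalidations this op: 0; running total: 0)
Op 4: C0 read [C0 read: already in S, no change] -> [S,S] (invalidations this op: 0; running total: 0)
Op 5: C0 read [C0 read: already in S, no change] -> [S,S] (invalidations this op: 0; running total: 0)
Op 6: C1 read [C1 read: already in S, no change] -> [S,S] (invalidations this op: 0; running total: 0)
Op 7: C1 read [C1 read: already in S, no change] -> [S,S] (invalidations this op: 0; running total: 0)
Op 8: C0 read [C0 read: already in S, no change] -> [S,S] (invalidations this op: 0; running total: 0)
Op 9: C1 write [C1 write: invalidate ['C0=S'] -> C1=M] -> [I,M] (invalidations this op: 1; running total: 1)
Op 10: C1 read [C1 read: already in M, no change] -> [I,M] (invalidations this op: 0; running total: 1)

Answer: 1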